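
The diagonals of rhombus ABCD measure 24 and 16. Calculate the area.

The diagonals of a rhombus divide it into four right triangles.
Each triangle has legs 24/ 2 = 12 and 16/2 = 8, so each has area (1/2)*12*8 = 48.
Four such triangles give total area = (d1 * d2) / 2 = 192.

192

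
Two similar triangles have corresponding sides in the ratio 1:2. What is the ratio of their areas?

Area scales with the square of linear dimensions. If every length is multiplied by 1/2, then the area is multiplied by (1/2)^2 = 1/4.
The area ratio is 1:4.

1:4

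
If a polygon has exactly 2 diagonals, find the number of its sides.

Using d = n(n - 3)/2, we solve 2 = n(n - 3)/2.
So n(n - 3) = 4.
Testing n = 4: 4 * 1 = 4 = 4. Correct.
The polygon has 4 sides.

4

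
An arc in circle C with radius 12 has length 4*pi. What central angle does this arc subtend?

The full circumference is 2πr = 24*pi.
The arc is 4*pi / 24*pi = 1/6 of the full circle.
So the central angle = 1/6 × 360° = 60°.

60°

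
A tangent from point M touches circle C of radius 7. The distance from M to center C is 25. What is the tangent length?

Let T be the point of tangency. Then CT ⊥ MT (radius ⊥ tangent).
In right triangle CTM: CM² = CT² + MT²
25² = 7² + MT²
MT² = 576, MT = 24

24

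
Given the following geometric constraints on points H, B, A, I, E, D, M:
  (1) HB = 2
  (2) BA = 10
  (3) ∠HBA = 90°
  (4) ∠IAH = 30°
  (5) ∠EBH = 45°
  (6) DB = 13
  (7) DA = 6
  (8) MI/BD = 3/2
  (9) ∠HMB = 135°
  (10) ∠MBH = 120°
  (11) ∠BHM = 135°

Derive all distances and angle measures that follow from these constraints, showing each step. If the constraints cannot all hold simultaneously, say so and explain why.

These constraints are not satisfiable: (9), (10) and (11) are the three interior angles of triangle HMB, which must sum to 180°, but 135° + 120° + 135° = 390°. No planar figure meets all of them, so nothing further can be derived.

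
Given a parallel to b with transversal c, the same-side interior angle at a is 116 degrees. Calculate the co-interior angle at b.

Co-interior angles (same-side interior) formed by parallel lines and a transversal are supplementary (sum to 180 degrees).
The given angle is 116 degrees.
The co-interior angle = 180 - 116 = 64 degrees.

64 degrees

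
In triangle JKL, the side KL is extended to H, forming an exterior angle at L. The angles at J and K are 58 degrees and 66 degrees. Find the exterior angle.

By the exterior angle theorem, an exterior angle of a triangle equals the sum of the two remote interior angles.
Exterior angle = angle J + angle K
Exterior angle = 58 + 66 = 124 degrees

124 degrees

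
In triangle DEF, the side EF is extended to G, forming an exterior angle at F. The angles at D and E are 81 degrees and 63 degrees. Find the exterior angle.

The interior angle at F is 180 - 81 - 63 = 36 degrees.
The exterior angle and interior angle at F are supplementary:
Exterior angle = 180 - 36 = 144 degrees.

144 degrees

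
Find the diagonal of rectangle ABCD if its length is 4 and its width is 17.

A rectangle's diagonal splits it into two right triangles, with the diagonal as the hypotenuse.
By the Pythagorean theorem, d^2 = 4^2 + 17^2 = 305.
Therefore d = sqrt(305).

sqrt(305)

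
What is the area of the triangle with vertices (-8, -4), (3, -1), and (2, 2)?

The Shoelace formula computes the area from vertex coordinates by summing cross products.
For vertices (-8,-4), (3,-1), (2,2):
Signed sum = -8*-1 - 3*-4 + 3*2 - 2*-1 + 2*-4 - -8*2
= 20 + 8 + 8 = 36
Area = (1/2)|36| = 18.

18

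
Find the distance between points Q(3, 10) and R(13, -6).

d = sqrt((13 - 3)^2 + (-6 - 10)^2)
d = sqrt(10^2 + -16^2)
d = sqrt(100 + 256)
d = sqrt(356) = 2*sqrt(89)

2*sqrt(89)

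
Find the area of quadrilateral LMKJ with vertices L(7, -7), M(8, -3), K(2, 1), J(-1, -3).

The Shoelace formula works by pairing each vertex with the next (cycling back to the first).
For each pair, compute x_i*y_(i+1) - x_(i+1)*y_i:
  (7*-3 - 8*-7) = 35
  (8*1 - 2*-3) = 14
  (2*-3 - -1*1) = -5
  (-1*-7 - 7*-3) = 28
Taking half the absolute value of the total: Area = (1/2)(72) = 36.

36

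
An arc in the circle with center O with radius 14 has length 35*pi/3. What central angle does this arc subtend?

Arc length L = 2πr × θ/360, so θ = 360L / (2πr).
θ = 360 × 35*pi/3 / (2π × 14)
θ = 150°
θ = 150°

150°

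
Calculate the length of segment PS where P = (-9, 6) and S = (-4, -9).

d = sqrt((5)^2 + (-15)^2) = sqrt(250) = 5*sqrt(10)

5*sqrt(10)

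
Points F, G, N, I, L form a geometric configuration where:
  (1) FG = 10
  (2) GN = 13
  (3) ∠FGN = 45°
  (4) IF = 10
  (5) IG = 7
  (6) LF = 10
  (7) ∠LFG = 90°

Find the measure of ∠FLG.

Step 1: By the law of cosines on triangle LFG: LG² = 10² + 10² − 2·10·10·cos(90°) = 200, so LG = 10·√2.
Step 2: By the inverse law of cosines on triangle FLG: cos(∠FLG) = (10² + (10·√2)² − 10²) / (2·10·10·√2) = 200/282.84 = 0.7071, so ∠FLG = 45°.

Therefore, the measure of angle ∠FLG = 45°.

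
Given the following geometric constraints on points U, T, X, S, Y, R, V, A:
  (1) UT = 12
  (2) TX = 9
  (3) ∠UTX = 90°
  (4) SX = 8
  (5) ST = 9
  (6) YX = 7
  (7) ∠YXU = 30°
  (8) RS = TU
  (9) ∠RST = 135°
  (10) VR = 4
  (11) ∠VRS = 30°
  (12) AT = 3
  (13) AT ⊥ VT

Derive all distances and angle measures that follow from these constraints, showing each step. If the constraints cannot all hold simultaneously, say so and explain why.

The constraints are consistent.

From the given relations:
  RS = TU = 12

Step 1: From UT = 12, TX = 9, and ∠UTX = 90°, by the law of cosines:
  UX² = UT² + TX² - 2·UT·TX·cos(90°) = 144 + 81 - 0 = 225
  UX = 15

Step 2: From TS = 9, SR = 12, and ∠TSR = 135°, by the law of cosines:
  TR² = TS² + SR² - 2·TS·SR·cos(135°) = 81 + 144 + 152.7 = 377.7
  TR ≈ 19.44

Step 3: From SR = 12, RV = 4, and ∠SRV = 30°, by the law of cosines:
  SV² = SR² + RV² - 2·SR·RV·cos(30°) = 144 + 16 - 83.14 = 76.86
  SV ≈ 8.77

Step 4: From TS = 9, TX = 9, SX = 8, by the inverse law of cosines:
  cos(∠STX) = (TS² + TX² - SX²) / (2·TS·TX)
  ∠STX = 52.78°

Step 5: From XS = 8, XT = 9, ST = 9, by the inverse law of cosines:
  cos(∠SXT) = (XS² + XT² - ST²) / (2·XS·XT)
  ∠SXT = 63.61°

Step 6: From ST = 9, SX = 8, TX = 9, by the inverse law of cosines:
  cos(∠TSX) = (ST² + SX² - TX²) / (2·ST·SX)
  ∠TSX = 63.61°

Step 7: From UX = 15, XY = 7, and ∠UXY = 30°, by the law of cosines:
  UY² = UX² + XY² - 2·UX·XY·cos(30°) = 225 + 49 - 181.9 = 92.13
  UY ≈ 9.6

Step 8: From UT = 12, UX = 15, TX = 9, by the inverse law of cosines:
  cos(∠TUX) = (UT² + UX² - TX²) / (2·UT·UX)
  ∠TUX = 36.87°

Step 9: From TR = 19.44, TS = 9, RS = 12, by the inverse law of cosines:
  cos(∠RTS) = (TR² + TS² - RS²) / (2·TR·TS)
  ∠RTS = 25.89°

Step 10: From XT = 9, XU = 15, TU = 12, by the inverse law of cosines:
  cos(∠TXU) = (XT² + XU² - TU²) / (2·XT·XU)
  ∠TXU = 53.13°

Step 11: From SR = 12, SV = 8.77, RV = 4, by the inverse law of cosines:
  cos(∠RSV) = (SR² + SV² - RV²) / (2·SR·SV)
  ∠RSV = 13.19°

Step 12: From RS = 12, RT = 19.44, ST = 9, by the inverse law of cosines:
  cos(∠SRT) = (RS² + RT² - ST²) / (2·RS·RT)
  ∠SRT = 19.11°

Step 13: From VR = 4, VS = 8.77, RS = 12, by the inverse law of cosines:
  cos(∠RVS) = (VR² + VS² - RS²) / (2·VR·VS)
  ∠RVS = 136.81°

Step 14: From UX = 15, UY = 9.6, XY = 7, by the inverse law of cosines:
  cos(∠XUY) = (UX² + UY² - XY²) / (2·UX·UY)
  ∠XUY = 21.39°

Step 15: From YU = 9.6, YX = 7, UX = 15, by the inverse law of cosines:
  cos(∠UYX) = (YU² + YX² - UX²) / (2·YU·YX)
  ∠UYX = 128.61°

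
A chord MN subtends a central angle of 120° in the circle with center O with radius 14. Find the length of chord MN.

Chord = 2(14) sin(60°) = 14*sqrt(3)

14*sqrt(3)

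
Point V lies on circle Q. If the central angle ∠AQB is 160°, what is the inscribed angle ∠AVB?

Inscribed angle = 160° / 2 = 80° (inscribed angle theorem).

80°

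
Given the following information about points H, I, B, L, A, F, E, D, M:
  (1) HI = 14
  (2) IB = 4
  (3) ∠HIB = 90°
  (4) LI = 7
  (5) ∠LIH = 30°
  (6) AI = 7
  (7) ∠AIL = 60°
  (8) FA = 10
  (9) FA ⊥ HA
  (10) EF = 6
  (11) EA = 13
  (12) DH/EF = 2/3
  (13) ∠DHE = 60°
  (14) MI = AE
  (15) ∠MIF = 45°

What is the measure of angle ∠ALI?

Step 1: By the law of cosines on triangle LIA: LA² = 7² + 7² − 2·7·7·cos(60°) = 49, so LA = 7.
Step 2: By the inverse law of cosines on triangle ALI: cos(∠ALI) = (7² + 7² − 7²) / (2·7·7) = 49/98 = 0.5, so ∠ALI = 60°.

Therefore, the measure of angle ∠ALI = 60°.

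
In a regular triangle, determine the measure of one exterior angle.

Each exterior angle of a regular n-gon is 360 / n.
For n = 3: 360 / 3 = 120 degrees.

120 degrees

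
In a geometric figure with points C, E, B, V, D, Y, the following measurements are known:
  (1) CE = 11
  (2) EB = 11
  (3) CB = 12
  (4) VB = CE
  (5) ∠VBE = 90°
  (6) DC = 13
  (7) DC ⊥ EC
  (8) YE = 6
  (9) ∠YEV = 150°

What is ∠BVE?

From the given relations: VB = CE = 11.
Step 1: By the law of cosines on triangle VBE: VE² = 11² + 11² − 2·11·11·cos(90°) = 242, so VE = 11·√2.
Step 2: By the inverse law of cosines on triangle BVE: cos(∠BVE) = (11² + (11·√2)² − 11²) / (2·11·11·√2) = 242/342.24 = 0.7071, so ∠BVE = 45°.

Therefore, the measure of angle ∠BVE = 45°.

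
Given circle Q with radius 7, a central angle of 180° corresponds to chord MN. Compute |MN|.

Chord length = 2r sin(θ/2)
= 2 × 7 × sin(180°/2)
= 2 × 7 × sin(90°)
= 14

14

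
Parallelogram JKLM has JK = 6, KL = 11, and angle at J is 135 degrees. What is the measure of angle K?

Opposite sides of a parallelogram are parallel, so consecutive angles form co-interior angles on a transversal.
Co-interior angles sum to 180°, giving angle K = 180 - 135 = 45 degrees.

45 degrees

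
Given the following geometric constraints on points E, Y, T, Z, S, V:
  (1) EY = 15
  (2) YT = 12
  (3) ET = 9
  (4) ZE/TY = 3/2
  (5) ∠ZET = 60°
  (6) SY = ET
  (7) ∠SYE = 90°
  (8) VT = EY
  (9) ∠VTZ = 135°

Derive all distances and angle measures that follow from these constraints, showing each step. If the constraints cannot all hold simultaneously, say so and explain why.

The constraints are consistent.

From the given relations:
  ZE = 3/2·TY = 3/2·12 = 18
  SY = ET = 9
  VT = EY = 15

Step 1: From EY = 15, YS = 9, and ∠EYS = 90°, by the law of cosines:
  ES² = EY² + YS² - 2·EY·YS·cos(90°) = 225 + 81 - 0 = 306
  ES = 3·√34

Step 2: From TE = 9, EZ = 18, and ∠TEZ = 60°, by the law of cosines:
  TZ² = TE² + EZ² - 2·TE·EZ·cos(60°) = 81 + 324 - 162 = 243
  TZ = 9·√3

Step 3: From ET = 9, EY = 15, TY = 12, by the inverse law of cosines:
  cos(∠TEY) = (ET² + EY² - TY²) / (2·ET·EY)
  ∠TEY = 53.13°

Step 4: From YE = 15, YT = 12, ET = 9, by the inverse law of cosines:
  cos(∠EYT) = (YE² + YT² - ET²) / (2·YE·YT)
  ∠EYT = 36.87°

Step 5: From TE = 9, TY = 12, EY = 15, by the inverse law of cosines:
  cos(∠ETY) = (TE² + TY² - EY²) / (2·TE·TY)
  ∠ETY = 90°

Step 6: From ZT = 9·√3, TV = 15, and ∠ZTV = 135°, by the law of cosines:
  ZV² = ZT² + TV² - 2·ZT·TV·cos(135°) = 243 + 225 + 330.7 = 798.7
  ZV ≈ 28.26

Step 7: From ES = 3·√34, EY = 15, SY = 9, by the inverse law of cosines:
  cos(∠SEY) = (ES² + EY² - SY²) / (2·ES·EY)
  ∠SEY = 30.96°

Step 8: From TE = 9, TZ = 9·√3, EZ = 18, by the inverse law of cosines:
  cos(∠ETZ) = (TE² + TZ² - EZ²) / (2·TE·TZ)
  ∠ETZ = 90°

Step 9: From ZE = 18, ZT = 9·√3, ET = 9, by the inverse law of cosines:
  cos(∠EZT) = (ZE² + ZT² - ET²) / (2·ZE·ZT)
  ∠EZT = 30°

Step 10: From SE = 3·√34, SY = 9, EY = 15, by the inverse law of cosines:
  cos(∠ESY) = (SE² + SY² - EY²) / (2·SE·SY)
  ∠ESY = 59.04°

Step 11: From ZT = 9·√3, ZV = 28.26, TV = 15, by the inverse law of cosines:
  cos(∠TZV) = (ZT² + ZV² - TV²) / (2·ZT·ZV)
  ∠TZV = 22.04°

Step 12: From VT = 15, VZ = 28.26, TZ = 9·√3, by the inverse law of cosines:
  cos(∠TVZ) = (VT² + VZ² - TZ²) / (2·VT·VZ)
  ∠TVZ = 22.96°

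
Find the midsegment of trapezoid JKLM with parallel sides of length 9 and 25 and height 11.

The midsegment (median) of a trapezoid connects the midpoints of the non-parallel sides.
Its length is the average of the two bases: (9 + 25) / 2 = 17.

17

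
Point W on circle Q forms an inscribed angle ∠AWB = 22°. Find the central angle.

Central angle = 2 × 22° = 44° (inscribed angle theorem).

44°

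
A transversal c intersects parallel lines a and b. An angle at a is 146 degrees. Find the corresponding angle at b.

Corresponding angles formed by parallel lines and a transversal are equal.
The given angle is 146 degrees.
The corresponding angle = 146 degrees.

146 degrees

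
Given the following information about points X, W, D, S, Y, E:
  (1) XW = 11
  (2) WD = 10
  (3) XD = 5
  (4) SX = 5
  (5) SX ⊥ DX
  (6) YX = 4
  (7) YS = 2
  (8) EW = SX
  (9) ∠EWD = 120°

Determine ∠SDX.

Step 1: By the law of cosines on triangle DXS: DS² = 5² + 5² − 2·5·5·cos(90°) = 50, so DS = 5·√2.
Step 2: By the inverse law of cosines on triangle SDX: cos(∠SDX) = ((5·√2)² + 5² − 5²) / (2·5·√2·5) = 50/70.71 = 0.7071, so ∠SDX = 45°.

Therefore, the measure of angle ∠SDX = 45°.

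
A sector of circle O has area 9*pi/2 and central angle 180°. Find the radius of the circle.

The sector covers 180°/360° = 1/2 of the full circle.
Full circle area = 9*pi/2 / 1/2 = 9*pi.
Since full area = πr², we get r² = 9*pi/π = 9, so r = 3.

3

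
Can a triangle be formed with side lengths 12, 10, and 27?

Check the triangle inequality: 12 + 10 = 22 ≤ 27.
Since the sum of two sides does not exceed the third, no triangle can be formed.

No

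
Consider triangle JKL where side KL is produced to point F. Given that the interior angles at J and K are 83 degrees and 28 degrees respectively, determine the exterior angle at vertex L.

The interior angle at L is 180 - 83 - 28 = 69 degrees.
The exterior angle and interior angle at L are supplementary:
Exterior angle = 180 - 69 = 111 degrees.

111 degrees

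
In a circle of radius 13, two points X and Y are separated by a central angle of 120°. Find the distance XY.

Chord = 2(13) sin(60°) = 13*sqrt(3)

13*sqrt(3)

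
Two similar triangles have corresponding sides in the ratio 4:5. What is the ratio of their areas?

Area scales with the square of linear dimensions. If every length is multiplied by 4/5, then the area is multiplied by (4/5)^2 = 16/25.
The area ratio is 16:25.

16:25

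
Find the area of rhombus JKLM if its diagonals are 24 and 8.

Area = (24 * 8) / 2 = 192 / 2 = 96

96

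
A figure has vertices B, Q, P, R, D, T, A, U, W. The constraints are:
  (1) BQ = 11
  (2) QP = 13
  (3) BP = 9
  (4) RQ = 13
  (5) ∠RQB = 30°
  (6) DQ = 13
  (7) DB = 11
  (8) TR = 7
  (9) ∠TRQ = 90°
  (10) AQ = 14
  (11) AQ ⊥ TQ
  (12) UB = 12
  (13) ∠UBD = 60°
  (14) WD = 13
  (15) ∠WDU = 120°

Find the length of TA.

Step 1: By the law of cosines on triangle QRT: QT² = 13² + 7² − 2·13·7·cos(90°) = 218, so QT ≈ 14.76.
Step 2: By the law of cosines on triangle TQA: TA² = 14.76² + 14² − 2·14.76·14·cos(90°) = 414, so TA = 3·√46.

Therefore, the length of TA = 3·√46.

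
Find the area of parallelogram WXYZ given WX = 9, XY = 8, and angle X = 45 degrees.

The area of a parallelogram equals the product of two adjacent sides times the sine of the included angle.
This is because the height equals 8 * sin(45°) = 4*sqrt(2).
Area = 9 * 4*sqrt(2) = 36*sqrt(2)

36*sqrt(2)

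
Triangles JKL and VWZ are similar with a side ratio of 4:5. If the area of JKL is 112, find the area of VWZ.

Area ratio = (4/5)^2 = 16/25. Area of VWZ = 112 * 25/16 = 175.

175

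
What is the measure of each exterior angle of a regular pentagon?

Each exterior angle of a regular n-gon is 360 / n.
For n = 5: 360 / 5 = 72 degrees.

72 degrees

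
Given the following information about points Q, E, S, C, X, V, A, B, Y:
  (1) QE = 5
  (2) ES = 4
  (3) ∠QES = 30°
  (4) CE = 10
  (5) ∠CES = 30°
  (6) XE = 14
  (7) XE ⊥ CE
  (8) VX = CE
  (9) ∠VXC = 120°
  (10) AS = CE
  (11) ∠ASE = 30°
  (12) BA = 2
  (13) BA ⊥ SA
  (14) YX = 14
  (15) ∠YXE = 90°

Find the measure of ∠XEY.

Step 1: By the law of cosines on triangle EXY: EY² = 14² + 14² − 2·14·14·cos(90°) = 392, so EY = 14·√2.
Step 2: By the inverse law of cosines on triangle XEY: cos(∠XEY) = (14² + (14·√2)² − 14²) / (2·14·14·√2) = 392/554.37 = 0.7071, so ∠XEY = 45°.

Therefore, the measure of angle ∠XEY = 45°.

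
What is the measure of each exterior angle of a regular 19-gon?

Each exterior angle of a regular n-gon is 360 / n.
For n = 19: 360 / 19 = 360/19 degrees.

360/19 degrees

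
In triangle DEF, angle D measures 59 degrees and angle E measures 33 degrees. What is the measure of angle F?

By the triangle angle sum property, the three interior angles of any triangle add up to 180°.
We know angle D = 59° and angle E = 33°, so their sum is 92°.
Therefore angle F = 180° - 92° = 88°.

88 degrees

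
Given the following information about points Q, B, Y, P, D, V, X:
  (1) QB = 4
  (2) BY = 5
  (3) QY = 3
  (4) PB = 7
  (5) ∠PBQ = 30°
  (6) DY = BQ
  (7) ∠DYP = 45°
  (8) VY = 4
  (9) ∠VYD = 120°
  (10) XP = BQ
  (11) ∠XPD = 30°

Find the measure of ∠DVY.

From the given relations: DY = BQ = 4.
Step 1: By the law of cosines on triangle VYD: VD² = 4² + 4² − 2·4·4·cos(120°) = 48, so VD = 4·√3.
Step 2: By the inverse law of cosines on triangle DVY: cos(∠DVY) = ((4·√3)² + 4² − 4²) / (2·4·√3·4) = 48/55.43 = 0.866, so ∠DVY = 30°.

Therefore, the measure of angle ∠DVY = 30°.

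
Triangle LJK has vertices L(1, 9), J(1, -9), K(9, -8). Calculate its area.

Using the Shoelace formula for a triangle:
Area = (1/2)|x0(y1 - y2) + x1(y2 - y0) + x2(y0 - y1)|
Area = (1/2)|1(-9 - -8) + 1(-8 - 9) + 9(9 - -9)|
Area = (1/2)|-1 + -17 + 162|
Area = (1/2)|144|
Area = (1/2)(144)
Area = 72

72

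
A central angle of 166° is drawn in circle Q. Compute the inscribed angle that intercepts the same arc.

An inscribed angle intercepts an arc from a point on the circle, while the central angle intercepts the same arc from the center.
The inscribed angle is always half the central angle: 166° / 2 = 83°.

83°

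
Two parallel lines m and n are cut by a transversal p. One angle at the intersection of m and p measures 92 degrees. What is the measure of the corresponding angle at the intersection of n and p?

Corresponding angles are equal: 92 degrees.

92 degrees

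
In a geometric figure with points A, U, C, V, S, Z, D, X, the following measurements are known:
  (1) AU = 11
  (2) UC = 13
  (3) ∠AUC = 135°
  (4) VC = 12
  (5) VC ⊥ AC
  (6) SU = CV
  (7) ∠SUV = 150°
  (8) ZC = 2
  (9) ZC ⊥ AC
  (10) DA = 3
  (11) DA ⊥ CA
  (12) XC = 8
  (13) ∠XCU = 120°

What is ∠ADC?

Step 1: By the law of cosines on triangle CUA: CA² = 13² + 11² − 2·13·11·cos(135°) = 492.23, so CA ≈ 22.19.
Step 2: By the law of cosines on triangle DAC: DC² = 3² + 22.19² − 2·3·22.19·cos(90°) = 501.23, so DC ≈ 22.39.
Step 3: By the inverse law of cosines on triangle ADC: cos(∠ADC) = (3² + 22.39² − 22.19²) / (2·3·22.39) = 18/134.33 = 0.134, so ∠ADC = 82.3°.

Therefore, the measure of angle ∠ADC = 82.3°.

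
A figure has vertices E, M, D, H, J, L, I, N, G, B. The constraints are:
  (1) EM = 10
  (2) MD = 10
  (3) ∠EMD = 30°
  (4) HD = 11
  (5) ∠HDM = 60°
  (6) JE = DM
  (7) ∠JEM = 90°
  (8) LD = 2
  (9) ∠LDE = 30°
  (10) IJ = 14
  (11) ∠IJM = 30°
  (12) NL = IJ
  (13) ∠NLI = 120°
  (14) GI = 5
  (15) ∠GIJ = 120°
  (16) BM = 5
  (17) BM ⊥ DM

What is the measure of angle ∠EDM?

Step 1: By the law of cosines on triangle DME: DE² = 10² + 10² − 2·10·10·cos(30°) = 26.79, so DE ≈ 5.18.
Step 2: By the inverse law of cosines on triangle EDM: cos(∠EDM) = (5.18² + 10² − 10²) / (2·5.18·10) = 26.79/103.53 = 0.2588, so ∠EDM = 75°.

Therefore, the measure of angle ∠EDM = 75°.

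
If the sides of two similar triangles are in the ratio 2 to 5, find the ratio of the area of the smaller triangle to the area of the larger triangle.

Area ratio = (side ratio)^2 = (2/5)^2 = 4:25.

4:25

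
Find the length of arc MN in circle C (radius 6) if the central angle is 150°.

Arc length = 2π(6)(5/12) = 5*pi

5*pi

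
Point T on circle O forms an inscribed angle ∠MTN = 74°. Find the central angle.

The inscribed angle theorem states that a central angle is always twice any inscribed angle that subtends the same arc.
Since the inscribed angle is 74°, the central angle = 2 × 74° = 148°.

148°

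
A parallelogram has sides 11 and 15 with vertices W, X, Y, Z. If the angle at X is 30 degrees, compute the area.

The area of a parallelogram equals the product of two adjacent sides times the sine of the included angle.
This is because the height equals 15 * sin(30°) = 15/2.
Area = 11 * 15/2 = 165/2

165/2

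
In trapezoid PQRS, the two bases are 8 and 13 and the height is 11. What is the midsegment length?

The midsegment (median) of a trapezoid connects the midpoints of the non-parallel sides.
Its length is the average of the two bases: (8 + 13) / 2 = 21/2.

21/2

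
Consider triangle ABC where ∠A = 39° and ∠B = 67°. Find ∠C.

By the triangle angle sum property, the three interior angles of any triangle add up to 180°.
We know angle A = 39° and angle B = 67°, so their sum is 106°.
Therefore angle C = 180° - 106° = 74°.

74 degrees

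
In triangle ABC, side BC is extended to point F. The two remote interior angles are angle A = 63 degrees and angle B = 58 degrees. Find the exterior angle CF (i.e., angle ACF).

The interior angle at C is 180 - 63 - 58 = 59 degrees.
The exterior angle and interior angle at C are supplementary:
Exterior angle = 180 - 59 = 121 degrees.

121 degrees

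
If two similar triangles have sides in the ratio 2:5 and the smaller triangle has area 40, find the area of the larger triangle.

The ratio of areas of similar triangles = (side ratio)^2.
Side ratio = 2:5, so area ratio = 4:25.
Area of the larger triangle / Area of the smaller triangle = 25/4
Area of the larger triangle = 40 * 25/4 = 250

250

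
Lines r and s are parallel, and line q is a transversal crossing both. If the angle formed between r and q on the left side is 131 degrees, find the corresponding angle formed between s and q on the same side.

Corresponding angles are equal: 131 degrees.

131 degrees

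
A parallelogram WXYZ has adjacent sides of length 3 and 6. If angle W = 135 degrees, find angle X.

In a parallelogram, consecutive angles are supplementary (sum to 180°).
angle X = 180 - angle W
angle X = 180 - 135
angle X = 45 degrees

45 degrees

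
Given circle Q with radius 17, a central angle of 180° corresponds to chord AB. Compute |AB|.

Drop a perpendicular from the center to the chord, bisecting both the chord and the central angle.
Each half-chord = r sin(θ/2) = 17 sin(90°).
The full chord = 2 × 17 × sin(90°) = 34.

34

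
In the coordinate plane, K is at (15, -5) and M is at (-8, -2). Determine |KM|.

d = sqrt((-23)^2 + (3)^2) = sqrt(538)

sqrt(538)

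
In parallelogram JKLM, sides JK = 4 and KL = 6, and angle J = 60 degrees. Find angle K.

Opposite sides of a parallelogram are parallel, so consecutive angles form co-interior angles on a transversal.
Co-interior angles sum to 180°, giving angle K = 180 - 60 = 120 degrees.

120 degrees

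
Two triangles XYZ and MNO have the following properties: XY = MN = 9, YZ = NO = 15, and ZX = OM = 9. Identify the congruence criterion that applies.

Consider the given information: XY = MN = 9, YZ = NO = 15, and ZX = OM = 9
This is not SAS or ASA: SAS requires two sides and the included angle between them. ASA requires two angles and the side between them.
The correct criterion is SSS. All three pairs of corresponding sides are equal (Side-Side-Side).

SSS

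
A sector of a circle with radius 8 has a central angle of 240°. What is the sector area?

The full circle has area πr² = π(8)² = 64*pi.
The sector covers 240° out of 360°, a fraction of 2/3.
Sector area = 64*pi × 2/3 = 128*pi/3.

128*pi/3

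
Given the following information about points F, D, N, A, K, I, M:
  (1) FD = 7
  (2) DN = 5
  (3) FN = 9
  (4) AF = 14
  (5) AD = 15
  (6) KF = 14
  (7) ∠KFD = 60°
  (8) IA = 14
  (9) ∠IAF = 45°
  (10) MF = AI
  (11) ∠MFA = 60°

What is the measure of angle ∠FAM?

From the given relations: MF = AI = 14.
Step 1: By the law of cosines on triangle AFM: AM² = 14² + 14² − 2·14·14·cos(60°) = 196, so AM = 14.
Step 2: By the inverse law of cosines on triangle FAM: cos(∠FAM) = (14² + 14² − 14²) / (2·14·14) = 196/392 = 0.5, so ∠FAM = 60°.

Therefore, the measure of angle ∠FAM = 60°.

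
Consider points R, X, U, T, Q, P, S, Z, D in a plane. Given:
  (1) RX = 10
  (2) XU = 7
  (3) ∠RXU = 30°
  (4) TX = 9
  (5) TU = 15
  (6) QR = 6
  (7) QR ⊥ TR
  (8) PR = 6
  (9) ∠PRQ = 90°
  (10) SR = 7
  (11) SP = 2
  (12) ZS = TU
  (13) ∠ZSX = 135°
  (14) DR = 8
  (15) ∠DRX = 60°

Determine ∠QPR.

Step 1: By the law of cosines on triangle PRQ: PQ² = 6² + 6² − 2·6·6·cos(90°) = 72, so PQ = 6·√2.
Step 2: By the inverse law of cosines on triangle QPR: cos(∠QPR) = ((6·√2)² + 6² − 6²) / (2·6·√2·6) = 72/101.82 = 0.7071, so ∠QPR = 45°.

Therefore, the measure of angle ∠QPR = 45°.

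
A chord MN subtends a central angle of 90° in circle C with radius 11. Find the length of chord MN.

Chord = 2(11) sin(45°) = 11*sqrt(2)

11*sqrt(2)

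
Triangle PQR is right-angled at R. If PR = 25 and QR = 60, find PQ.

PQ = sqrt(25^2 + 60^2) = sqrt(4225) = 65

65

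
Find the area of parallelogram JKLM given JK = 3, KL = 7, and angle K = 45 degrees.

Area = a * b * sin(theta)
Area = 3 * 7 * sin(45 degrees)
Area = 21 * sqrt(2)/2
Area = 21*sqrt(2)/2

21*sqrt(2)/2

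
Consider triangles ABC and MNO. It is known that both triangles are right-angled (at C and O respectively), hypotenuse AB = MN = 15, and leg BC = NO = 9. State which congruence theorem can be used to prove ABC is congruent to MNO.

The given information provides:
both triangles are right-angled (at C and O respectively), hypotenuse AB = MN = 15, and leg BC = NO = 9
This matches the HL congruence theorem.
The hypotenuse and one leg of two right triangles are equal (Hypotenuse-Leg).

HL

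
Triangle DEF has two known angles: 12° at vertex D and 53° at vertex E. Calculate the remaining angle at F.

The interior angles sum to 180°: angle F = 180 - 12 - 53 = 115°.
The triangle is obtuse (angles 12°, 53°, 115°).

115 degrees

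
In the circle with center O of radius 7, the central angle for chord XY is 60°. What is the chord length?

Chord = 2(7) sin(30°) = 7

7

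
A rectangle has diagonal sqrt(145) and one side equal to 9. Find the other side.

The diagonal of a rectangle forms a right triangle with the two sides.
Rearranging the Pythagorean theorem: missing side = sqrt(d^2 - known^2).
= sqrt(145 - 81) = sqrt(64) = 8.

8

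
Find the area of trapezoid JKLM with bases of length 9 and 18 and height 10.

Area = (9 + 18) * 10 / 2 = 270 / 2 = 135

135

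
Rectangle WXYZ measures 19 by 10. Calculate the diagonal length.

d = sqrt(19^2 + 10^2) = sqrt(461)

sqrt(461)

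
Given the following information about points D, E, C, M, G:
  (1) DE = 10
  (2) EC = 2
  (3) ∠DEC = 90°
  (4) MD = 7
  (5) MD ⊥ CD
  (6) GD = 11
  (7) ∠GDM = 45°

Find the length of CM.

Step 1: By the law of cosines on triangle CED: CD² = 2² + 10² − 2·2·10·cos(90°) = 104, so CD = 2·√26.
Step 2: By the law of cosines on triangle CDM: CM² = (2·√26)² + 7² − 2·2·√26·7·cos(90°) = 153, so CM = 3·√17.

Therefore, the length of CM = 3·√17.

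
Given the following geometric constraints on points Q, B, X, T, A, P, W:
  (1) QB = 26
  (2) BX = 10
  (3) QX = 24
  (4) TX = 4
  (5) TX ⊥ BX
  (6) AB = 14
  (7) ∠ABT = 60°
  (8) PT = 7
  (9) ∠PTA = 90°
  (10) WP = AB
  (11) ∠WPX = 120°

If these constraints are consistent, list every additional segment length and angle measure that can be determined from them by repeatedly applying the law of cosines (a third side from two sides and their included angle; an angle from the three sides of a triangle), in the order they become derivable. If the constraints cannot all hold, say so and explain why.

The constraints are consistent. Derivable facts, in order:
After 1 step:
- BT = 2·√29
- ∠BQX = 22.62°
- ∠BXQ = 90°
- ∠QBX = 67.38°
After 2 steps:
- TA ≈ 12.7
- ∠BTX = 68.2°
- ∠TBX = 21.8°
After 3 steps:
- AP ≈ 14.5
- ∠ATB = 72.73°
- ∠BAT = 47.27°
After 4 steps:
- ∠APT = 61.13°
- ∠PAT = 28.87°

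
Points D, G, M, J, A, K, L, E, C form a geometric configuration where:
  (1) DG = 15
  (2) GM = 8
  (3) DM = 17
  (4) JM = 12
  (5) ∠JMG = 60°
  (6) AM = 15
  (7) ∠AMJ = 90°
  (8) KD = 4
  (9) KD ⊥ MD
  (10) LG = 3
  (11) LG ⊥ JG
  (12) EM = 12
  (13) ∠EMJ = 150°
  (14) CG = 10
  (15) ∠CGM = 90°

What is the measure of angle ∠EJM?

Step 1: By the law of cosines on triangle JME: JE² = 12² + 12² − 2·12·12·cos(150°) = 537.42, so JE ≈ 23.18.
Step 2: By the inverse law of cosines on triangle EJM: cos(∠EJM) = (23.18² + 12² − 12²) / (2·23.18·12) = 537.42/556.37 = 0.9659, so ∠EJM = 15°.

Therefore, the measure of angle ∠EJM = 15°.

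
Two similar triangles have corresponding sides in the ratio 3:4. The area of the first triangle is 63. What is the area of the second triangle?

Area ratio = (3/4)^2 = 9/16. Area of the second triangle = 63 * 16/9 = 112.

112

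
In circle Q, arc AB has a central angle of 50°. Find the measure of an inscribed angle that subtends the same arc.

An inscribed angle intercepts an arc from a point on the circle, while the central angle intercepts the same arc from the center.
The inscribed angle is always half the central angle: 50° / 2 = 25°.

25°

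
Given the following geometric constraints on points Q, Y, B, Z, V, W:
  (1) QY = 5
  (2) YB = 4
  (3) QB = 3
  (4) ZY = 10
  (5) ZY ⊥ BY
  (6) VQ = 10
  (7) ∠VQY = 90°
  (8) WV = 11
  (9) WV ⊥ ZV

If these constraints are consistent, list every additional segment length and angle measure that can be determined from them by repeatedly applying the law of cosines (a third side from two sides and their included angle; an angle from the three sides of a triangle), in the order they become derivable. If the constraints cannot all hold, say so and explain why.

The constraints are consistent. Derivable facts, in order:
After 1 step:
- BZ = 2·√29
- YV = 5·√5
- ∠BQY = 53.13°
- ∠BYQ = 36.87°
- ∠QBY = 90°
After 2 steps:
- ∠BZY = 21.8°
- ∠QVY = 26.57°
- ∠QYV = 63.43°
- ∠YBZ = 68.2°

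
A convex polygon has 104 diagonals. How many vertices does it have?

Using d = n(n - 3)/2, we solve 104 = n(n - 3)/2.
So n(n - 3) = 208.
Testing n = 16: 16 * 13 = 208 = 208. Correct.
The polygon has 16 sides.

16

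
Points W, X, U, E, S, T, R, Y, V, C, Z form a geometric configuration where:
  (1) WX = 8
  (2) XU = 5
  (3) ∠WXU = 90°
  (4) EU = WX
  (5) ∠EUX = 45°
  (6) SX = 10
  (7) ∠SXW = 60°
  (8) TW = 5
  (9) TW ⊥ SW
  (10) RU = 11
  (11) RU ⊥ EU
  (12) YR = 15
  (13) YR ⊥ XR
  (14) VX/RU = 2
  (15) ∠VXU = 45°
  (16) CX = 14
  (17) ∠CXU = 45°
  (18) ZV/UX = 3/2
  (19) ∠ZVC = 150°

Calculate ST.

Step 1: By the law of cosines on triangle SXW: SW² = 10² + 8² − 2·10·8·cos(60°) = 84, so SW = 2·√21.
Step 2: By the law of cosines on triangle SWT: ST² = (2·√21)² + 5² − 2·2·√21·5·cos(90°) = 109, so ST = √109.

Therefore, the length of ST = √109.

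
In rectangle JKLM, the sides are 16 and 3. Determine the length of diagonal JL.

d = sqrt(16^2 + 3^2) = sqrt(265)

sqrt(265)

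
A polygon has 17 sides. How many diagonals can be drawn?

Total line segments between 17 vertices = C(17,2) = 136.
Subtract the 17 sides: 136 - 17 = 119 diagonals.

119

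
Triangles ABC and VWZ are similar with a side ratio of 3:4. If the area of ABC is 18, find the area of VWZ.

For similar figures, the area ratio equals the square of the side ratio.
Side ratio (ABC to VWZ) = 3:4, so area ratio = 3^2:4^2 = 9:16.
If the area of ABC is 18, then the area of VWZ = 18 * (16/9) = 32.

32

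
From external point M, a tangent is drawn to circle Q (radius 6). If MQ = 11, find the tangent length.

Let T be the point of tangency. Then QT ⊥ MT (radius ⊥ tangent).
In right triangle QTM: QM² = QT² + MT²
11² = 6² + MT²
MT² = 85, MT = sqrt(85)

sqrt(85)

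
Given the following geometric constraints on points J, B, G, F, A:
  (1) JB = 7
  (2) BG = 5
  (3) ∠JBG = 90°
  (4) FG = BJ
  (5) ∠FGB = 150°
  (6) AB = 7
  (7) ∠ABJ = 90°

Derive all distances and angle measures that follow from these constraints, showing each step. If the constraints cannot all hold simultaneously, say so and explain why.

The constraints are consistent.

From the given relations:
  FG = BJ = 7

Step 1: From JB = 7, BG = 5, and ∠JBG = 90°, by the law of cosines:
  JG² = JB² + BG² - 2·JB·BG·cos(90°) = 49 + 25 - 0 = 74
  JG = √74

Step 2: From JB = 7, BA = 7, and ∠JBA = 90°, by the law of cosines:
  JA² = JB² + BA² - 2·JB·BA·cos(90°) = 49 + 49 - 0 = 98
  JA = 7·√2

Step 3: From BG = 5, GF = 7, and ∠BGF = 150°, by the law of cosines:
  BF² = BG² + GF² - 2·BG·GF·cos(150°) = 25 + 49 + 60.62 = 134.6
  BF ≈ 11.6

Step 4: From JA = 7·√2, JB = 7, AB = 7, by the inverse law of cosines:
  cos(∠AJB) = (JA² + JB² - AB²) / (2·JA·JB)
  ∠AJB = 45°

Step 5: From JB = 7, JG = √74, BG = 5, by the inverse law of cosines:
  cos(∠BJG) = (JB² + JG² - BG²) / (2·JB·JG)
  ∠BJG = 35.54°

Step 6: From BF = 11.6, BG = 5, FG = 7, by the inverse law of cosines:
  cos(∠FBG) = (BF² + BG² - FG²) / (2·BF·BG)
  ∠FBG = 17.56°

Step 7: From GB = 5, GJ = √74, BJ = 7, by the inverse law of cosines:
  cos(∠BGJ) = (GB² + GJ² - BJ²) / (2·GB·GJ)
  ∠BGJ = 54.46°

Step 8: From FB = 11.6, FG = 7, BG = 5, by the inverse law of cosines:
  cos(∠BFG) = (FB² + FG² - BG²) / (2·FB·FG)
  ∠BFG = 12.44°

Step 9: From AB = 7, AJ = 7·√2, BJ = 7, by the inverse law of cosines:
  cos(∠BAJ) = (AB² + AJ² - BJ²) / (2·AB·AJ)
  ∠BAJ = 45°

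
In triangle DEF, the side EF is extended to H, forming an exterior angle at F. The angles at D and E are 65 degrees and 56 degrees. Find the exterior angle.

Exterior angle = 65 + 56 = 121 degrees (exterior angle theorem).

121 degrees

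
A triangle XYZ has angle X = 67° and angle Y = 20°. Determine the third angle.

angle Z = 180 - 67 - 20 = 93 degrees.

93 degrees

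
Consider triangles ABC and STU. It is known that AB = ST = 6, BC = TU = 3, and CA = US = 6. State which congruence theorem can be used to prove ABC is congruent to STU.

Consider the given information: AB = ST = 6, BC = TU = 3, and CA = US = 6
This is not SAS or AAS: SAS requires two sides and the included angle between them. AAS requires two angles and a non-included side.
The correct criterion is SSS. All three pairs of corresponding sides are equal (Side-Side-Side).

SSS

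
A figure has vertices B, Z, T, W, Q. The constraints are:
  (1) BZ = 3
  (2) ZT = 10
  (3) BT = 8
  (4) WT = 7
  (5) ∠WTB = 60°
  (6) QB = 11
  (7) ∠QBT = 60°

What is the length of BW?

Step 1: By the law of cosines on triangle BTW: BW² = 8² + 7² − 2·8·7·cos(60°) = 57, so BW = √57.

Therefore, the length of BW = √57.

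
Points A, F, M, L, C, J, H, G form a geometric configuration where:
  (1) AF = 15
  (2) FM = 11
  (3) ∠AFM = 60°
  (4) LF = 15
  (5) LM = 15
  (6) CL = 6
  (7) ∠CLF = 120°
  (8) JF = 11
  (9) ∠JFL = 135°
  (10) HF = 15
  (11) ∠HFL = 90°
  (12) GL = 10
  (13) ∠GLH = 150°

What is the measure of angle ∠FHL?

Step 1: By the law of cosines on triangle HFL: HL² = 15² + 15² − 2·15·15·cos(90°) = 450, so HL = 15·√2.
Step 2: By the inverse law of cosines on triangle FHL: cos(∠FHL) = (15² + (15·√2)² − 15²) / (2·15·15·√2) = 450/636.4 = 0.7071, so ∠FHL = 45°.

Therefore, the measure of angle ∠FHL = 45°.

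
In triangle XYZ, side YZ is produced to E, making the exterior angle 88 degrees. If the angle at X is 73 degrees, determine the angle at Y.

angle Y = 88 - 73 = 15 degrees (exterior angle theorem).

15 degrees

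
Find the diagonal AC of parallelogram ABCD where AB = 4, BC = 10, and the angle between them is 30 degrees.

Law of cosines: d^2 = 4^2 + 10^2 - 2(4)(10)cos(30°) = 116 - 40*sqrt(3), so d = 2*sqrt(29 - 10*sqrt(3)).

2*sqrt(29 - 10*sqrt(3))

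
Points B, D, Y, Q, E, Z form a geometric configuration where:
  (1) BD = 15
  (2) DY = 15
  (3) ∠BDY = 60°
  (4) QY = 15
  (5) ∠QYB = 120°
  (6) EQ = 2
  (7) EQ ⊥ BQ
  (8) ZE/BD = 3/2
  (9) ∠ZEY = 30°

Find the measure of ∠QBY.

Step 1: By the law of cosines on triangle BDY: BY² = 15² + 15² − 2·15·15·cos(60°) = 225, so BY = 15.
Step 2: By the law of cosines on triangle BYQ: BQ² = 15² + 15² − 2·15·15·cos(120°) = 675, so BQ = 15·√3.
Step 3: By the inverse law of cosines on triangle QBY: cos(∠QBY) = ((15·√3)² + 15² − 15²) / (2·15·√3·15) = 675/779.42 = 0.866, so ∠QBY = 30°.

Therefore, the measure of angle ∠QBY = 30°.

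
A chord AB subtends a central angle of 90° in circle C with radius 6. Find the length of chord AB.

Chord = 2(6) sin(45°) = 6*sqrt(2)

6*sqrt(2)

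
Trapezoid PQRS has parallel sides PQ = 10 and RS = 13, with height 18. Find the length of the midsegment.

The midsegment of a trapezoid = (base1 + base2) / 2
midsegment = (10 + 13) / 2
midsegment = 23 / 2
midsegment = 23/2

23/2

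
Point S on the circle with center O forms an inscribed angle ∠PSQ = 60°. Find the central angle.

By the inscribed angle theorem, the central angle is twice the inscribed angle.
Central angle = 2 × 60° = 120°

120°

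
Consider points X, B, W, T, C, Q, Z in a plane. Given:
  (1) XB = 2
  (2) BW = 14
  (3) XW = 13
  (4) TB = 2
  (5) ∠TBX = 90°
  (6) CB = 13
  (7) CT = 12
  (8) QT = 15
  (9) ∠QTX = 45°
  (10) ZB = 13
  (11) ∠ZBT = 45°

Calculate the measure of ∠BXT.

Step 1: By the law of cosines on triangle XBT: XT² = 2² + 2² − 2·2·2·cos(90°) = 8, so XT = 2·√2.
Step 2: By the inverse law of cosines on triangle BXT: cos(∠BXT) = (2² + (2·√2)² − 2²) / (2·2·2·√2) = 8/11.31 = 0.7071, so ∠BXT = 45°.

Therefore, the measure of angle ∠BXT = 45°.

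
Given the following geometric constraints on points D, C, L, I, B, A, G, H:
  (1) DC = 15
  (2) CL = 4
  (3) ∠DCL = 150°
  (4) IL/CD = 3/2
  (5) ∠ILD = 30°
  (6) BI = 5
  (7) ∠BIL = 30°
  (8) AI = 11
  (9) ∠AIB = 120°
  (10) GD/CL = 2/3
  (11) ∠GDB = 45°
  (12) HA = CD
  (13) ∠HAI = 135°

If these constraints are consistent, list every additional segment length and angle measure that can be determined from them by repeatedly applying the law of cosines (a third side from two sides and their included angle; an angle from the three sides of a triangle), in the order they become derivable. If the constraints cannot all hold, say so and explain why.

The constraints are consistent. Derivable facts, in order:
After 1 step:
- BA ≈ 14.18
- DL ≈ 18.57
- IH ≈ 24.07
- LB ≈ 18.34
After 2 steps:
- DI ≈ 11.29
- ∠ABI = 42.22°
- ∠AHI = 18.85°
- ∠AIH = 26.15°
- ∠BAI = 17.78°
- ∠BLI = 7.83°
- ∠CDL = 6.18°
- ∠CLD = 23.82°
- ∠IBL = 142.17°
After 3 steps:
- ∠DIL = 55.36°
- ∠IDL = 94.64°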